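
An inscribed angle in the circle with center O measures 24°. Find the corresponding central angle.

Central angle = 2 × 24° = 48° (inscribed angle theorem).

48°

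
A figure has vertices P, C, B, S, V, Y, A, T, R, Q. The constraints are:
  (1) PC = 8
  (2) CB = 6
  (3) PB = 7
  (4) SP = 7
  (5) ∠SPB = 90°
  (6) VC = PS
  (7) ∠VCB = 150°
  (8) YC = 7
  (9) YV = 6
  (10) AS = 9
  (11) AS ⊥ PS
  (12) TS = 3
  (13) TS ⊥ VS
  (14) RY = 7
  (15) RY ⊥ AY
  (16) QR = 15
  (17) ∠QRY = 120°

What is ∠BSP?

Step 1: By the law of cosines on triangle SPB: SB² = 7² + 7² − 2·7·7·cos(90°) = 98, so SB = 7·√2.
Step 2: By the inverse law of cosines on triangle BSP: cos(∠BSP) = ((7·√2)² + 7² − 7²) / (2·7·√2·7) = 98/138.59 = 0.7071, so ∠BSP = 45°.

Therefore, the measure of angle ∠BSP = 45°.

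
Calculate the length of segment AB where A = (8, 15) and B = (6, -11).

The horizontal distance is |6 - 8| = 2 and the vertical distance is |-11 - 15| = 26.
By the Pythagorean theorem, d = sqrt(2^2 + 26^2) = sqrt(680) = 2*sqrt(170).

2*sqrt(170)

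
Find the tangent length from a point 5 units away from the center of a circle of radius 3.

Let T be the point of tangency. Then OT ⊥ MT (radius ⊥ tangent).
In right triangle OTM: OM² = OT² + MT²
5² = 3² + MT²
MT² = 16, MT = 4

4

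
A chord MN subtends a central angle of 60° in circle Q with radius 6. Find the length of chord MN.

Chord length = 2r sin(θ/2)
= 2 × 6 × sin(60°/2)
= 2 × 6 × sin(30°)
= 6

6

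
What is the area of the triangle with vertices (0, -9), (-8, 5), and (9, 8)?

The Shoelace formula computes the area from vertex coordinates by summing cross products.
For vertices (0,-9), (-8,5), (9,8):
Signed sum = 0*5 - -8*-9 + -8*8 - 9*5 + 9*-9 - 0*8
= -72 + -109 + -81 = -262
Area = (1/2)|-262| = 131.

131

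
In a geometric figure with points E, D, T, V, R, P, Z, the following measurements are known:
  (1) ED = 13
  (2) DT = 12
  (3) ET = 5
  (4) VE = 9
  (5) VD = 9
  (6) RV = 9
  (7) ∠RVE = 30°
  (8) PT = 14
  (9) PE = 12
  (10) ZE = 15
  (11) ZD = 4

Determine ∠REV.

Step 1: By the law of cosines on triangle EVR: ER² = 9² + 9² − 2·9·9·cos(30°) = 21.7, so ER ≈ 4.66.
Step 2: By the inverse law of cosines on triangle REV: cos(∠REV) = (4.66² + 9² − 9²) / (2·4.66·9) = 21.7/83.86 = 0.2588, so ∠REV = 75°.

Therefore, the measure of angle ∠REV = 75°.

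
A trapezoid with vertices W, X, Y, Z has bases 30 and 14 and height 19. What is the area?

Area of a trapezoid = (base1 + base2) * height / 2
Area = (30 + 14) * 19 / 2
Area = 44 * 19 / 2
Area = 836 / 2
Area = 418

418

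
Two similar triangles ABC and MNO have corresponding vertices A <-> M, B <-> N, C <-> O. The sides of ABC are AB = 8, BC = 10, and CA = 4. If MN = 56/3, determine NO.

Since the triangles are similar, the ratio of corresponding sides is constant.
Scale factor k = MN / AB = 56/3 / 8 = 7/3
NO = k * BC = 7/3 * 10 = 70/3

70/3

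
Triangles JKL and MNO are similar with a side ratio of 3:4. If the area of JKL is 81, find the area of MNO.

The ratio of areas of similar triangles = (side ratio)^2.
Side ratio = 3:4, so area ratio = 9:16.
Area of MNO / Area of JKL = 16/9
Area of MNO = 81 * 16/9 = 144

144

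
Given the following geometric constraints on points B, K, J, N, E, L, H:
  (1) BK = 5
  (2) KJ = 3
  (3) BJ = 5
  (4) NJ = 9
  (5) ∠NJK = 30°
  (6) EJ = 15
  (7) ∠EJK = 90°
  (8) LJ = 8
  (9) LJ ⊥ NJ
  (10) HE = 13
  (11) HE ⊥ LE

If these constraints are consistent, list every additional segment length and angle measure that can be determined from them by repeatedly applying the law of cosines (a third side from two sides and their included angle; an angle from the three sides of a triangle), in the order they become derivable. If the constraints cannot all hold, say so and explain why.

The constraints are consistent. Derivable facts, in order:
After 1 step:
- KE = 3·√26
- KN ≈ 6.58
- NL = √145
- ∠BJK = 72.54°
- ∠BKJ = 72.54°
- ∠JBK = 34.92°
After 2 steps:
- ∠EKJ = 78.69°
- ∠JEK = 11.31°
- ∠JKN = 136.81°
- ∠JLN = 48.37°
- ∠JNK = 13.19°
- ∠JNL = 41.63°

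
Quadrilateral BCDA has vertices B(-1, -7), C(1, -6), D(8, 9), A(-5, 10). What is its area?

Shoelace: sum of cross terms = 240, Area = (1/2)|240| = 120

120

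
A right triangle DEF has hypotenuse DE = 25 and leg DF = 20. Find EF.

EF = sqrt(25^2 - 20^2) = sqrt(225) = 15

15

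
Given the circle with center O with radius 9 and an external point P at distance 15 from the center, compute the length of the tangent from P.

The tangent, radius, and line from the external point to the center form a right triangle.
The right angle is where the tangent meets the radius.
By the Pythagorean theorem: tangent² + 9² = 15²
tangent² = 225 - 81 = 144
tangent = 12

12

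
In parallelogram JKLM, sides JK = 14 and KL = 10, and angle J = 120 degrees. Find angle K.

In a parallelogram, consecutive angles are supplementary (sum to 180°).
angle K = 180 - angle J
angle K = 180 - 120
angle K = 60 degrees

60 degrees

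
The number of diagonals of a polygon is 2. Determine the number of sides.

Using d = n(n - 3)/2, we solve 2 = n(n - 3)/2.
So n(n - 3) = 4.
Testing n = 4: 4 * 1 = 4 = 4. Correct.
The polygon has 4 sides.

4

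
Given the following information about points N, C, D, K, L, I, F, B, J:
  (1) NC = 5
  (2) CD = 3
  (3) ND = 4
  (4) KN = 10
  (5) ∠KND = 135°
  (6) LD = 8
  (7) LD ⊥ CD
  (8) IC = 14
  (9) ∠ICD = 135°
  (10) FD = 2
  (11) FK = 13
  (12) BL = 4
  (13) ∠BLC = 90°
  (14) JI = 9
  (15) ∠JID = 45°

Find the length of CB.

Step 1: By the law of cosines on triangle LDC: LC² = 8² + 3² − 2·8·3·cos(90°) = 73, so LC = √73.
Step 2: By the law of cosines on triangle CLB: CB² = √73² + 4² − 2·√73·4·cos(90°) = 89, so CB = √89.

Therefore, the length of CB = √89.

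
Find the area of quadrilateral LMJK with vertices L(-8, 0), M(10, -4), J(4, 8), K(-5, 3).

The Shoelace formula works by pairing each vertex with the next (cycling back to the first).
For each pair, compute x_i*y_(i+1) - x_(i+1)*y_i:
  (-8*-4 - 10*0) = 32
  (10*8 - 4*-4) = 96
  (4*3 - -5*8) = 52
  (-5*0 - -8*3) = 24
Taking half the absolute value of the total: Area = (1/2)(204) = 102.

102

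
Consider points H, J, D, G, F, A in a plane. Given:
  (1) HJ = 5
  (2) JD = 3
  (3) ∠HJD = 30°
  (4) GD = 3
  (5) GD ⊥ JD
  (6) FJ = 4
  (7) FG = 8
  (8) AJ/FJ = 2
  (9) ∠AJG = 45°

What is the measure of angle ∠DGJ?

Step 1: By the law of cosines on triangle GDJ: GJ² = 3² + 3² − 2·3·3·cos(90°) = 18, so GJ = 3·√2.
Step 2: By the inverse law of cosines on triangle DGJ: cos(∠DGJ) = (3² + (3·√2)² − 3²) / (2·3·3·√2) = 18/25.46 = 0.7071, so ∠DGJ = 45°.

Therefore, the measure of angle ∠DGJ = 45°.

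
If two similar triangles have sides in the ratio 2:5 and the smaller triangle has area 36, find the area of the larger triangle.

Area ratio = (2/5)^2 = 4/25. Area of the larger triangle = 36 * 25/4 = 225.

225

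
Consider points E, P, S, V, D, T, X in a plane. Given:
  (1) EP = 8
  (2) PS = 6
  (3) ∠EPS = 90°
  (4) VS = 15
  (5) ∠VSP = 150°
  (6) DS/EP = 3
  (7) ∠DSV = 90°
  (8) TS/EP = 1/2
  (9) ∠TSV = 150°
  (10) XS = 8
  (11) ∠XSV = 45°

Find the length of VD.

From the given relations: DS = 3·EP = 3·8 = 24.
Step 1: By the law of cosines on triangle VSD: VD² = 15² + 24² − 2·15·24·cos(90°) = 801, so VD = 3·√89.

Therefore, the length of VD = 3·√89.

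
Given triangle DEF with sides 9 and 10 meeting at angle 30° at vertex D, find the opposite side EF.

When two sides and the included angle are known, the law of cosines gives the third side.
c^2 = a^2 + b^2 - 2ab cos(C) generalizes the Pythagorean theorem to non-right triangles.
Here: EF^2 = 81 + 100 - 180*(sqrt(3)/2) = 181 - 90*sqrt(3)
EF = sqrt(181 - 90*sqrt(3))

sqrt(181 - 90*sqrt(3))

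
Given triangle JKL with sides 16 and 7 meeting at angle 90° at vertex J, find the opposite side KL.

By the law of cosines: KL^2 = JK^2 + JL^2 - 2*JK*JL*cos(J)
KL^2 = 16^2 + 7^2 - 2*16*7*cos(90°)
KL^2 = 256 + 49 - 224*(0)
KL^2 = 305
KL = sqrt(305)

sqrt(305)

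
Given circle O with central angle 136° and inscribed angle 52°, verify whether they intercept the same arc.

By the inscribed angle theorem, the inscribed angle for a central angle of 136° should be 136° / 2 = 68°.
The given inscribed angle is 52°, which does not equal 68°.
Therefore, no, they do not correspond to the same arc.

No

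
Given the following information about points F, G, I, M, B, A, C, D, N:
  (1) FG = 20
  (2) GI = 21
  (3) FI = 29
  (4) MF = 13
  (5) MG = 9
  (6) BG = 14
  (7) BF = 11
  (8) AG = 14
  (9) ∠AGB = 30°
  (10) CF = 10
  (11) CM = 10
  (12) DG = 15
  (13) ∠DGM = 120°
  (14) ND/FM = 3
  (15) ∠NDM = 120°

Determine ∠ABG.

Step 1: By the law of cosines on triangle BGA: BA² = 14² + 14² − 2·14·14·cos(30°) = 52.52, so BA ≈ 7.25.
Step 2: By the inverse law of cosines on triangle ABG: cos(∠ABG) = (7.25² + 14² − 14²) / (2·7.25·14) = 52.52/202.91 = 0.2588, so ∠ABG = 75°.

Therefore, the measure of angle ∠ABG = 75°.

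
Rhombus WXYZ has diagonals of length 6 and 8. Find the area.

Area of a rhombus = (d1 * d2) / 2
Area = (6 * 8) / 2
Area = 48 / 2
Area = 24

24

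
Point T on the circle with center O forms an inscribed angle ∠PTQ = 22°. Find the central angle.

The inscribed angle theorem states that a central angle is always twice any inscribed angle that subtends the same arc.
Since the inscribed angle is 22°, the central angle = 2 × 22° = 44°.

44°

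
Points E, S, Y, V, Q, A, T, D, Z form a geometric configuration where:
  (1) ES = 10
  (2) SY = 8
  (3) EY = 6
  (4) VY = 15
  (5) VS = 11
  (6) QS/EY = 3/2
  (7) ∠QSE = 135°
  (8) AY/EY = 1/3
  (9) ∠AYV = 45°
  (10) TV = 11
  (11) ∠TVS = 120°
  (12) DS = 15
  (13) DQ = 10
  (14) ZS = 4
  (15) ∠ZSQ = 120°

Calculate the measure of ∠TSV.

Step 1: By the law of cosines on triangle SVT: ST² = 11² + 11² − 2·11·11·cos(120°) = 363, so ST = 11·√3.
Step 2: By the inverse law of cosines on triangle TSV: cos(∠TSV) = ((11·√3)² + 11² − 11²) / (2·11·√3·11) = 363/419.16 = 0.866, so ∠TSV = 30°.

Therefore, the measure of angle ∠TSV = 30°.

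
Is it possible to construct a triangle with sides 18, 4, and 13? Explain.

The longest side is 18. The other two sides sum to 4 + 13 = 17.
Since 17 ≤ 18, the two shorter sides cannot reach around to close the triangle.

No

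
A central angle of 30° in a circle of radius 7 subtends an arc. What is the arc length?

Arc length = 2π(7)(1/12) = 7*pi/6

7*pi/6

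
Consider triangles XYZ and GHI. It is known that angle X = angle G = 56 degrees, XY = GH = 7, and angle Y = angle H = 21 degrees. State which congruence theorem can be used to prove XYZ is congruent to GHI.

The given information provides:
angle X = angle G = 56 degrees, XY = GH = 7, and angle Y = angle H = 21 degrees
This matches the ASA congruence theorem.
Two pairs of corresponding angles and the included side are equal (Angle-Side-Angle).

ASA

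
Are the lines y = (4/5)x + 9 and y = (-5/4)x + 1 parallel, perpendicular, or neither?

Slope of line 1: m1 = 4/5
Slope of line 2: m2 = -5/4
m1 * m2 = (4/5) * (-5/4) = -1 = -1, so the lines are perpendicular.

Perpendicular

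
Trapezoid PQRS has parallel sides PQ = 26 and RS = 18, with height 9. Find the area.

Area of a trapezoid = (base1 + base2) * height / 2
Area = (26 + 18) * 9 / 2
Area = 44 * 9 / 2
Area = 396 / 2
Area = 198

198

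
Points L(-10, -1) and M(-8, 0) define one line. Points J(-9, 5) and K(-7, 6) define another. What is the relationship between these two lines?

Slope of line 1: m1 = (0 - -1)/(-8 - -10) = 1/2 = 1/2
Slope of line 2: m2 = (6 - 5)/(-7 - -9) = 1/2 = 1/2
Since m1 = m2 = 1/2, the lines are parallel.

Parallel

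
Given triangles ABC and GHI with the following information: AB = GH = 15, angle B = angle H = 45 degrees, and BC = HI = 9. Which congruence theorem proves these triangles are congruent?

The given information matches SAS: Two pairs of corresponding sides and the included angle are equal (Side-Angle-Side).

SAS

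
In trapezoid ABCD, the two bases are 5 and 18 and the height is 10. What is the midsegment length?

The midsegment (median) of a trapezoid connects the midpoints of the non-parallel sides.
Its length is the average of the two bases: (5 + 18) / 2 = 23/2.

23/2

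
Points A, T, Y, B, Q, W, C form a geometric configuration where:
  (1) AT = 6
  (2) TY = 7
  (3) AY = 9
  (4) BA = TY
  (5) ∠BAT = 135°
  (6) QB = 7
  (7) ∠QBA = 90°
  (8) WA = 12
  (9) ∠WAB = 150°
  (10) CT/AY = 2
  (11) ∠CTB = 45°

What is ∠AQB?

From the given relations: BA = TY = 7.
Step 1: By the law of cosines on triangle QBA: QA² = 7² + 7² − 2·7·7·cos(90°) = 98, so QA = 7·√2.
Step 2: By the inverse law of cosines on triangle AQB: cos(∠AQB) = ((7·√2)² + 7² − 7²) / (2·7·√2·7) = 98/138.59 = 0.7071, so ∠AQB = 45°.

Therefore, the measure of angle ∠AQB = 45°.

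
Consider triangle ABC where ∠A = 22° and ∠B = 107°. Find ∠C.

The interior angles sum to 180°: angle C = 180 - 22 - 107 = 51°.
The triangle is obtuse (angles 22°, 107°, 51°).

51 degrees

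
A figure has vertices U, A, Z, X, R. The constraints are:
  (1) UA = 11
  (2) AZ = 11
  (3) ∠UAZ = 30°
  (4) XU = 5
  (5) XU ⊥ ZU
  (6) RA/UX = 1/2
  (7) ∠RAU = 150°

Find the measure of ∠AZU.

Step 1: By the law of cosines on triangle ZAU: ZU² = 11² + 11² − 2·11·11·cos(30°) = 32.42, so ZU ≈ 5.69.
Step 2: By the inverse law of cosines on triangle AZU: cos(∠AZU) = (11² + 5.69² − 11²) / (2·11·5.69) = 32.42/125.27 = 0.2588, so ∠AZU = 75°.

Therefore, the measure of angle ∠AZU = 75°.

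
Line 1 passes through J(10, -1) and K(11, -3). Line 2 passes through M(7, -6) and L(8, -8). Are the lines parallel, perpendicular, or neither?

Slope of line 1: m1 = (-3 - -1)/(11 - 10) = -2/1 = -2
Slope of line 2: m2 = (-8 - -6)/(8 - 7) = -2/1 = -2
Two lines are parallel if and only if they have equal slopes (or both are vertical).
Here m1 = m2 = -2, confirming the lines are parallel.

Parallel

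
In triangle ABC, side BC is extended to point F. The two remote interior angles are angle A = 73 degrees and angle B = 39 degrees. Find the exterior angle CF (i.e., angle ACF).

The interior angle at C is 180 - 73 - 39 = 68 degrees.
The exterior angle and interior angle at C are supplementary:
Exterior angle = 180 - 68 = 112 degrees.

112 degrees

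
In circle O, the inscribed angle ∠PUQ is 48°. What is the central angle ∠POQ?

The inscribed angle theorem states that a central angle is always twice any inscribed angle that subtends the same arc.
Since the inscribed angle is 48°, the central angle = 2 × 48° = 96°.

96°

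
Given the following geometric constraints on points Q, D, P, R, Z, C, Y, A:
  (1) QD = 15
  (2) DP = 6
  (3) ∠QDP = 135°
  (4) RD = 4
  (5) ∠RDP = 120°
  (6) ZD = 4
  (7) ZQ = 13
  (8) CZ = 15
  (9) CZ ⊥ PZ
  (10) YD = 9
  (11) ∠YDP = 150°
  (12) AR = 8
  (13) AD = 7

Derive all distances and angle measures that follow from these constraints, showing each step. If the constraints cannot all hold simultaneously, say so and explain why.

The constraints are consistent.

Step 1: From QD = 15, DP = 6, and ∠QDP = 135°, by the law of cosines:
  QP² = QD² + DP² - 2·QD·DP·cos(135°) = 225 + 36 + 127.3 = 388.3
  QP ≈ 19.7

Step 2: From PD = 6, DR = 4, and ∠PDR = 120°, by the law of cosines:
  PR² = PD² + DR² - 2·PD·DR·cos(120°) = 36 + 16 + 24 = 76
  PR = 2·√19

Step 3: From PD = 6, DY = 9, and ∠PDY = 150°, by the law of cosines:
  PY² = PD² + DY² - 2·PD·DY·cos(150°) = 36 + 81 + 93.53 = 210.5
  PY ≈ 14.51

Step 4: From QD = 15, QZ = 13, DZ = 4, by the inverse law of cosines:
  cos(∠DQZ) = (QD² + QZ² - DZ²) / (2·QD·QZ)
  ∠DQZ = 14.25°

Step 5: From DA = 7, DR = 4, AR = 8, by the inverse law of cosines:
  cos(∠ADR) = (DA² + DR² - AR²) / (2·DA·DR)
  ∠ADR = 88.98°

Step 6: From DQ = 15, DZ = 4, QZ = 13, by the inverse law of cosines:
  cos(∠QDZ) = (DQ² + DZ² - QZ²) / (2·DQ·DZ)
  ∠QDZ = 53.13°

Step 7: From RA = 8, RD = 4, AD = 7, by the inverse law of cosines:
  cos(∠ARD) = (RA² + RD² - AD²) / (2·RA·RD)
  ∠ARD = 61.03°

Step 8: From ZD = 4, ZQ = 13, DQ = 15, by the inverse law of cosines:
  cos(∠DZQ) = (ZD² + ZQ² - DQ²) / (2·ZD·ZQ)
  ∠DZQ = 112.62°

Step 9: From AD = 7, AR = 8, DR = 4, by the inverse law of cosines:
  cos(∠DAR) = (AD² + AR² - DR²) / (2·AD·AR)
  ∠DAR = 29.99°

Step 10: From QD = 15, QP = 19.7, DP = 6, by the inverse law of cosines:
  cos(∠DQP) = (QD² + QP² - DP²) / (2·QD·QP)
  ∠DQP = 12.43°

Step 11: From PD = 6, PQ = 19.7, DQ = 15, by the inverse law of cosines:
  cos(∠DPQ) = (PD² + PQ² - DQ²) / (2·PD·PQ)
  ∠DPQ = 32.57°

Step 12: From PD = 6, PR = 2·√19, DR = 4, by the inverse law of cosines:
  cos(∠DPR) = (PD² + PR² - DR²) / (2·PD·PR)
  ∠DPR = 23.41°

Step 13: From PD = 6, PY = 14.51, DY = 9, by the inverse law of cosines:
  cos(∠DPY) = (PD² + PY² - DY²) / (2·PD·PY)
  ∠DPY = 18.07°

Step 14: From RD = 4, RP = 2·√19, DP = 6, by the inverse law of cosines:
  cos(∠DRP) = (RD² + RP² - DP²) / (2·RD·RP)
  ∠DRP = 36.59°

Step 15: From YD = 9, YP = 14.51, DP = 6, by the inverse law of cosines:
  cos(∠DYP) = (YD² + YP² - DP²) / (2·YD·YP)
  ∠DYP = 11.93°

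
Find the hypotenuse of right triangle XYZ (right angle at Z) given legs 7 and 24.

In a right triangle, the square of the hypotenuse equals the sum of the squares of the two legs.
The legs are 7 and 24, so the hypotenuse = sqrt(49 + 576) = sqrt(625) = 25.

25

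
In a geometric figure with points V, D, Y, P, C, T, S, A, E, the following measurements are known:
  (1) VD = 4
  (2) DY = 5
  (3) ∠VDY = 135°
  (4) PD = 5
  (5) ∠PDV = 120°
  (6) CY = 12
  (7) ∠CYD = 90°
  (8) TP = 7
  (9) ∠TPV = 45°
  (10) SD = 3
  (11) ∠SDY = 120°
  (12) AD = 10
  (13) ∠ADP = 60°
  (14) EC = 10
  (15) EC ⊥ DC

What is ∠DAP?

Step 1: By the law of cosines on triangle ADP: AP² = 10² + 5² − 2·10·5·cos(60°) = 75, so AP = 5·√3.
Step 2: By the inverse law of cosines on triangle DAP: cos(∠DAP) = (10² + (5·√3)² − 5²) / (2·10·5·√3) = 150/173.21 = 0.866, so ∠DAP = 30°.

Therefore, the measure of angle ∠DAP = 30°.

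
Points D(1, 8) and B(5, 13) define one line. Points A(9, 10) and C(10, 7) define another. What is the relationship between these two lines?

Slope of line 1: m1 = (13 - 8)/(5 - 1) = 5/4 = 5/4
Slope of line 2: m2 = (7 - 10)/(10 - 9) = -3/1 = -3
For parallel lines we need equal slopes: 5/4 != -3.
For perpendicular lines we need m1*m2 = -1: (5/4)(-3) = -15/4 != -1.
Since neither condition holds, the lines are neither parallel nor perpendicular.

Neither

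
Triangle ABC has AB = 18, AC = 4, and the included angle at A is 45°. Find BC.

Law of cosines: BC^2 = 18^2 + 4^2 - 2(18)(4)cos(45°) = 340 - 72*sqrt(2), so BC = 2*sqrt(85 - 18*sqrt(2)).

2*sqrt(85 - 18*sqrt(2))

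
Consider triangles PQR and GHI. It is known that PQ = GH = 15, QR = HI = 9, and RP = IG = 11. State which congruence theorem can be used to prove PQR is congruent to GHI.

The given information provides:
PQ = GH = 15, QR = HI = 9, and RP = IG = 11
This matches the SSS congruence theorem.
All three pairs of corresponding sides are equal (Side-Side-Side).

SSS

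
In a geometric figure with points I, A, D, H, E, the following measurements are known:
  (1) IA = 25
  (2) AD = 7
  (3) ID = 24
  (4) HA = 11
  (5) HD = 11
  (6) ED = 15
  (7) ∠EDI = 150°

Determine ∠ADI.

Step 1: By the inverse law of cosines on triangle ADI: cos(∠ADI) = (7² + 24² − 25²) / (2·7·24) = 0/336 = 0, so ∠ADI = 90°.

Therefore, the measure of angle ∠ADI = 90°.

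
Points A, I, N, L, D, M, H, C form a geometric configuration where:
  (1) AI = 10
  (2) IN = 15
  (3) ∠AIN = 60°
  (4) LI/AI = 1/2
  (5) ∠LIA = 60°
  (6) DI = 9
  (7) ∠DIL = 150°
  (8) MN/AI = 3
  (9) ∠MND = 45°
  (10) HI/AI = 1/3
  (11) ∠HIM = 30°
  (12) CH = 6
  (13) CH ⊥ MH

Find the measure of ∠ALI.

From the given relations: LI = 1/2·AI = 1/2·10 = 5.
Step 1: By the law of cosines on triangle LIA: LA² = 5² + 10² − 2·5·10·cos(60°) = 75, so LA = 5·√3.
Step 2: By the inverse law of cosines on triangle ALI: cos(∠ALI) = ((5·√3)² + 5² − 10²) / (2·5·√3·5) = 0/86.6 = 0, so ∠ALI = 90°.

Therefore, the measure of angle ∠ALI = 90°.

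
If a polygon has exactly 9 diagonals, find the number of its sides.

Using d = n(n - 3)/2, we solve 9 = n(n - 3)/2.
So n(n - 3) = 18.
Testing n = 6: 6 * 3 = 18 = 18. Correct.
The polygon has 6 sides.

6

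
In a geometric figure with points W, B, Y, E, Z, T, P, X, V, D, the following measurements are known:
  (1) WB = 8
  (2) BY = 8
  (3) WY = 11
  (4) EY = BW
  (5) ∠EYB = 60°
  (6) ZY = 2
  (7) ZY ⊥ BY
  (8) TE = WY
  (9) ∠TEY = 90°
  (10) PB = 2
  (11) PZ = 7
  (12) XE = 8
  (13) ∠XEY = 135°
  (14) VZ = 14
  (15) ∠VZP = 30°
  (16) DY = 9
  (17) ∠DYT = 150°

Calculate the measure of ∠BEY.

From the given relations: EY = BW = 8.
Step 1: By the law of cosines on triangle EYB: EB² = 8² + 8² − 2·8·8·cos(60°) = 64, so EB = 8.
Step 2: By the inverse law of cosines on triangle BEY: cos(∠BEY) = (8² + 8² − 8²) / (2·8·8) = 64/128 = 0.5, so ∠BEY = 60°.

Therefore, the measure of angle ∠BEY = 60°.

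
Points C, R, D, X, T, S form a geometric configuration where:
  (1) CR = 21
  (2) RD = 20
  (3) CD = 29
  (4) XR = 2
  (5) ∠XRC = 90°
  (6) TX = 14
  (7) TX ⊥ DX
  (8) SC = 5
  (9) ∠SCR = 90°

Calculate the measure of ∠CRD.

Step 1: By the inverse law of cosines on triangle CRD: cos(∠CRD) = (21² + 20² − 29²) / (2·21·20) = 0/840 = 0, so ∠CRD = 90°.

Therefore, the measure of angle ∠CRD = 90°.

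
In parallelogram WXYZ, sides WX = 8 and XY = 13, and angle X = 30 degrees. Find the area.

The area of a parallelogram equals the product of two adjacent sides times the sine of the included angle.
This is because the height equals 13 * sin(30°) = 13/2.
Area = 8 * 13/2 = 52

52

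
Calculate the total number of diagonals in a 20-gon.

The number of diagonals in an n-gon is n(n - 3)/2.
For n = 20: 20(20 - 3)/2 = 20 × 17 / 2 = 170.

170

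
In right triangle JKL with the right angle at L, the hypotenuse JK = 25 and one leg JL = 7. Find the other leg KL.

Rearranging the Pythagorean theorem to solve for the unknown leg:
leg^2 = hypotenuse^2 - known_leg^2 = 625 - 49 = 576
leg = sqrt(576) = 24.

24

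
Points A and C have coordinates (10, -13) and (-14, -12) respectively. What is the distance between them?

d = sqrt((-14 - 10)^2 + (-12 - -13)^2)
d = sqrt(-24^2 + 1^2)
d = sqrt(576 + 1)
d = sqrt(577)

sqrt(577)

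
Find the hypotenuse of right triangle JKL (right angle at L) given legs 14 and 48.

In a right triangle, the square of the hypotenuse equals the sum of the squares of the two legs.
The legs are 14 and 48, so the hypotenuse = sqrt(196 + 2304) = sqrt(2500) = 50.

50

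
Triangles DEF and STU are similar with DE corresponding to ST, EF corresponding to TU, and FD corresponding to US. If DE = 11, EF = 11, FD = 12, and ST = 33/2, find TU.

Since the triangles are similar, the ratio of corresponding sides is constant.
Scale factor k = ST / DE = 33/2 / 11 = 3/2
TU = k * EF = 3/2 * 11 = 33/2

33/2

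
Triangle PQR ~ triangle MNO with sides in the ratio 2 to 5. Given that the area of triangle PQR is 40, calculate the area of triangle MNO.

Area ratio = (2/5)^2 = 4/25. Area of MNO = 40 * 25/4 = 250.

250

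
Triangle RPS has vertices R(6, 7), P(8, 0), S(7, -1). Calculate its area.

The Shoelace formula computes the area from vertex coordinates by summing cross products.
For vertices (6,7), (8,0), (7,-1):
Signed sum = 6*0 - 8*7 + 8*-1 - 7*0 + 7*7 - 6*-1
= -56 + -8 + 55 = -9
Area = (1/2)|-9| = 9/2.

9/2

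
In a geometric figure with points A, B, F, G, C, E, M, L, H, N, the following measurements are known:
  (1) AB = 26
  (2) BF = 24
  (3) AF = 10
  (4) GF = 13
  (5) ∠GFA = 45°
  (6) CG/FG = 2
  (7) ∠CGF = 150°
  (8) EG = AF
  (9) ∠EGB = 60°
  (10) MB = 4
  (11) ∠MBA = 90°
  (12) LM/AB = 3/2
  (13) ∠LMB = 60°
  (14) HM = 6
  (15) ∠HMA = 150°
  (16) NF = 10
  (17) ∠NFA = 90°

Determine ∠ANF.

Step 1: By the law of cosines on triangle NFA: NA² = 10² + 10² − 2·10·10·cos(90°) = 200, so NA = 10·√2.
Step 2: By the inverse law of cosines on triangle ANF: cos(∠ANF) = ((10·√2)² + 10² − 10²) / (2·10·√2·10) = 200/282.84 = 0.7071, so ∠ANF = 45°.

Therefore, the measure of angle ∠ANF = 45°.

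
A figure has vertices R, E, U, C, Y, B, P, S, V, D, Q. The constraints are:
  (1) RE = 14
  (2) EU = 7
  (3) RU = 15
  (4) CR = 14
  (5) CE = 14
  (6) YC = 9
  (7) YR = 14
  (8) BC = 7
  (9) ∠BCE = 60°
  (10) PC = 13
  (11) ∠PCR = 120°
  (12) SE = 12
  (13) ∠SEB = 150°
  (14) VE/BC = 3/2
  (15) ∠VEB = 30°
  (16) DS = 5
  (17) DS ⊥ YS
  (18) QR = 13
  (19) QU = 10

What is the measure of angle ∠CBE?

Step 1: By the law of cosines on triangle BCE: BE² = 7² + 14² − 2·7·14·cos(60°) = 147, so BE = 7·√3.
Step 2: By the inverse law of cosines on triangle CBE: cos(∠CBE) = (7² + (7·√3)² − 14²) / (2·7·7·√3) = 0/169.74 = 0, so ∠CBE = 90°.

Therefore, the measure of angle ∠CBE = 90°.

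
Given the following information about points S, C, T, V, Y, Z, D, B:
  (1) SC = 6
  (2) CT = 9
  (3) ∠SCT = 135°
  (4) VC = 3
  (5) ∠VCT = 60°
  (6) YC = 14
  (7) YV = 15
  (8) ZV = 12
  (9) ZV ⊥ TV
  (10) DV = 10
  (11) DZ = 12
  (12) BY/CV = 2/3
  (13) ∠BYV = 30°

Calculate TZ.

Step 1: By the law of cosines on triangle VCT: VT² = 3² + 9² − 2·3·9·cos(60°) = 63, so VT = 3·√7.
Step 2: By the law of cosines on triangle TVZ: TZ² = (3·√7)² + 12² − 2·3·√7·12·cos(90°) = 207, so TZ = 3·√23.

Therefore, the length of TZ = 3·√23.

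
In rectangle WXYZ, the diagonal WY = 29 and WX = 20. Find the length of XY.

Using the Pythagorean theorem: d^2 = a^2 + b^2
b^2 = d^2 - a^2
b^2 = 841 - 400
b^2 = 441
b = sqrt(441) = 21

21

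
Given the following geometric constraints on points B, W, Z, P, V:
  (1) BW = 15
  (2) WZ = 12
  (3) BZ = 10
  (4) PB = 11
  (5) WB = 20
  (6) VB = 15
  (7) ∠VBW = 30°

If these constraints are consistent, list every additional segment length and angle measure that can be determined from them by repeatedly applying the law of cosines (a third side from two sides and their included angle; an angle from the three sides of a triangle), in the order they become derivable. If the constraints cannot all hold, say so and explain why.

These constraints are not satisfiable: (1) BW = 15 and (5) WB = 20 assign two different lengths to the same segment. No planar figure meets all of them, so nothing further can be derived.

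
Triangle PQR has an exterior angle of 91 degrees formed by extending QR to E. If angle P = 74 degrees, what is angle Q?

angle Q = 91 - 74 = 17 degrees (exterior angle theorem).

17 degrees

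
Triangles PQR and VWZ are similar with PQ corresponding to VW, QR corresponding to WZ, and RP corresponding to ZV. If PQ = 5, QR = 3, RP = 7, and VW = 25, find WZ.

Since the triangles are similar, the ratio of corresponding sides is constant.
Scale factor k = VW / PQ = 25 / 5 = 5
WZ = k * QR = 5 * 3 = 15

15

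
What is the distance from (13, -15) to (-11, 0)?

The horizontal distance is |-11 - 13| = 24 and the vertical distance is |0 - -15| = 15.
By the Pythagorean theorem, d = sqrt(24^2 + 15^2) = sqrt(801) = 3*sqrt(89).

3*sqrt(89)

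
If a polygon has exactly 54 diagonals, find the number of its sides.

Using d = n(n - 3)/2, we solve 54 = n(n - 3)/2.
So n(n - 3) = 108.
Testing n = 12: 12 * 9 = 108 = 108. Correct.
The polygon has 12 sides.

12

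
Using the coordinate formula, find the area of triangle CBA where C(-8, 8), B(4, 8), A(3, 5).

Using the Shoelace formula for a triangle:
Area = (1/2)|x0(y1 - y2) + x1(y2 - y0) + x2(y0 - y1)|
Area = (1/2)|-8(8 - 5) + 4(5 - 8) + 3(8 - 8)|
Area = (1/2)|-24 + -12 + 0|
Area = (1/2)|-36|
Area = (1/2)(36)
Area = 18

18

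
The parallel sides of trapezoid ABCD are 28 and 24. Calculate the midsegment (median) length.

midsegment = (28 + 24) / 2 = 52 / 2 = 26

26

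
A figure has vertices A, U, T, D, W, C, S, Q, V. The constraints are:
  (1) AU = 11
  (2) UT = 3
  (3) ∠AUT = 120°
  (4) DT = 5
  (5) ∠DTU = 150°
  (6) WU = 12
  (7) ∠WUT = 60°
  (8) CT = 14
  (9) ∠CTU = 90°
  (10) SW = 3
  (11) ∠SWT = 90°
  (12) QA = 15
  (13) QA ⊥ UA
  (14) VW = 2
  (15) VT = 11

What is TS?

Step 1: By the law of cosines on triangle TUW: TW² = 3² + 12² − 2·3·12·cos(60°) = 117, so TW = 3·√13.
Step 2: By the law of cosines on triangle TWS: TS² = (3·√13)² + 3² − 2·3·√13·3·cos(90°) = 126, so TS = 3·√14.

Therefore, the length of TS = 3·√14.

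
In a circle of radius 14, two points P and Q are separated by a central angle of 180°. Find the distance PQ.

Chord length = 2r sin(θ/2)
= 2 × 14 × sin(180°/2)
= 2 × 14 × sin(90°)
= 28

28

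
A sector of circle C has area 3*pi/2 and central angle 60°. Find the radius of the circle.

r² = 360 × 3*pi/2 / (π × 60) = 9, so r = 3.

3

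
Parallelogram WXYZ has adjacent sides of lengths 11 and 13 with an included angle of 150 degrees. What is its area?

The area of a parallelogram equals the product of two adjacent sides times the sine of the included angle.
This is because the height equals 13 * sin(150°) = 13/2.
Area = 11 * 13/2 = 143/2

143/2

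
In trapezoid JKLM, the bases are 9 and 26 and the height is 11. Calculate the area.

Area of a trapezoid = (base1 + base2) * height / 2
Area = (9 + 26) * 11 / 2
Area = 35 * 11 / 2
Area = 385 / 2
Area = 385/2

385/2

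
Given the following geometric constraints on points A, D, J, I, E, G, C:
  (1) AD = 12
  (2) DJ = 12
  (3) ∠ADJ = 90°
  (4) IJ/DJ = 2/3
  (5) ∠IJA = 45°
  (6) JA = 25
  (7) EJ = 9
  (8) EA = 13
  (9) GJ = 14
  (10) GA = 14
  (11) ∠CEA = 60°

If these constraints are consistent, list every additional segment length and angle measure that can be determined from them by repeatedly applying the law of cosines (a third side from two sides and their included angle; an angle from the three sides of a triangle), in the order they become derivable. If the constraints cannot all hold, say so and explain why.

These constraints are not satisfiable: by the triangle inequality in triangle EJA, (7) EJ = 9 and (8) EA = 13 force JA ≤ 9 + 13 = 22, but (6) says JA = 25. No planar figure meets all of them, so nothing further can be derived.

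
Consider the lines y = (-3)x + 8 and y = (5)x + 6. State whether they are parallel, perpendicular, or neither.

Slope of line 1: m1 = -3
Slope of line 2: m2 = 5
m1 != m2 (-3 != 5), so not parallel.
m1 * m2 = (-3) * (5) = -15 != -1, so not perpendicular.
The lines are neither parallel nor perpendicular.

Neither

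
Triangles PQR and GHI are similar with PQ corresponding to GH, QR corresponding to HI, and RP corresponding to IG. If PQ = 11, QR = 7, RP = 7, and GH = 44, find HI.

Since the triangles are similar, the ratio of corresponding sides is constant.
Scale factor k = GH / PQ = 44 / 11 = 4
HI = k * QR = 4 * 7 = 28

28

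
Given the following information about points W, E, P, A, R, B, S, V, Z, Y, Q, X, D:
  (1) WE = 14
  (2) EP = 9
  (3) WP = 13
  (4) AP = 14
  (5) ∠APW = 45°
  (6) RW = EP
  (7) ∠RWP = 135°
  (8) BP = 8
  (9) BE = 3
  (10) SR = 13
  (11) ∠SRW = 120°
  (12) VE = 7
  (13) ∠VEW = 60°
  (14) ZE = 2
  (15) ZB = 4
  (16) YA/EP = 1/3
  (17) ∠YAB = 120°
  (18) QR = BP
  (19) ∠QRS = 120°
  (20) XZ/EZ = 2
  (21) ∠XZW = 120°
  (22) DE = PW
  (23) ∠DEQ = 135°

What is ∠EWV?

Step 1: By the law of cosines on triangle WEV: WV² = 14² + 7² − 2·14·7·cos(60°) = 147, so WV = 7·√3.
Step 2: By the inverse law of cosines on triangle EWV: cos(∠EWV) = (14² + (7·√3)² − 7²) / (2·14·7·√3) = 294/339.48 = 0.866, so ∠EWV = 30°.

Therefore, the measure of angle ∠EWV = 30°.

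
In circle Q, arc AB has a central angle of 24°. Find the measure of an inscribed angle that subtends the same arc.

An inscribed angle intercepts an arc from a point on the circle, while the central angle intercepts the same arc from the center.
The inscribed angle is always half the central angle: 24° / 2 = 12°.

12°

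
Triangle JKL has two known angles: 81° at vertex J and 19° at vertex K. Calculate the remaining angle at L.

angle L = 180 - 81 - 19 = 80 degrees.

80 degrees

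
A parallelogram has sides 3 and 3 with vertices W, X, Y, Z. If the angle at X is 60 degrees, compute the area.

The area of a parallelogram equals the product of two adjacent sides times the sine of the included angle.
This is because the height equals 3 * sin(60°) = 3*sqrt(3)/2.
Area = 3 * 3*sqrt(3)/2 = 9*sqrt(3)/2

9*sqrt(3)/2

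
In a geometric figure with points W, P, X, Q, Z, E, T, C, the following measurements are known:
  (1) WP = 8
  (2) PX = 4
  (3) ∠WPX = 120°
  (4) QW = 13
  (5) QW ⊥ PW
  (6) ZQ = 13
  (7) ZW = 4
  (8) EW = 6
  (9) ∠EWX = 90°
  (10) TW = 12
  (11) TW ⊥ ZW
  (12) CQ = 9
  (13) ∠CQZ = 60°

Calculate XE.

Step 1: By the law of cosines on triangle XPW: XW² = 4² + 8² − 2·4·8·cos(120°) = 112, so XW = 4·√7.
Step 2: By the law of cosines on triangle XWE: XE² = (4·√7)² + 6² − 2·4·√7·6·cos(90°) = 148, so XE = 2·√37.

Therefore, the length of XE = 2·√37.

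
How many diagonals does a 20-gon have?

Each of the 20 vertices connects to 17 non-adjacent vertices via diagonals.
Total connections = 20 × 17 = 340, but each diagonal is counted twice.
Number of diagonals = 340 / 2 = 170.

170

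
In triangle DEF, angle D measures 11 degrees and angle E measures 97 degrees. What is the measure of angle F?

angle F = 180 - 11 - 97 = 72 degrees.

72 degrees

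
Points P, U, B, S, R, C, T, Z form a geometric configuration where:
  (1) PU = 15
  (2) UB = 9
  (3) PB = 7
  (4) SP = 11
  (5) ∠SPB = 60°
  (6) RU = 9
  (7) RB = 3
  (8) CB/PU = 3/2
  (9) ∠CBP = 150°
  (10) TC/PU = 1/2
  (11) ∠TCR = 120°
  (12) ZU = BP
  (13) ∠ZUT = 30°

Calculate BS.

Step 1: By the law of cosines on triangle BPS: BS² = 7² + 11² − 2·7·11·cos(60°) = 93, so BS = √93.

Therefore, the length of BS = √93.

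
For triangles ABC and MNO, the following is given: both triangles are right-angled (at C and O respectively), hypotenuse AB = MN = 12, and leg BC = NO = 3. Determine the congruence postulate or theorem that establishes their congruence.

The given information provides:
both triangles are right-angled (at C and O respectively), hypotenuse AB = MN = 12, and leg BC = NO = 3
This matches the HL congruence theorem.
The hypotenuse and one leg of two right triangles are equal (Hypotenuse-Leg).

HL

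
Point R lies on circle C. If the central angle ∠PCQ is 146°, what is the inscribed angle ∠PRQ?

By the inscribed angle theorem, the inscribed angle is half the central angle.
Inscribed angle = 146° / 2 = 73°

73°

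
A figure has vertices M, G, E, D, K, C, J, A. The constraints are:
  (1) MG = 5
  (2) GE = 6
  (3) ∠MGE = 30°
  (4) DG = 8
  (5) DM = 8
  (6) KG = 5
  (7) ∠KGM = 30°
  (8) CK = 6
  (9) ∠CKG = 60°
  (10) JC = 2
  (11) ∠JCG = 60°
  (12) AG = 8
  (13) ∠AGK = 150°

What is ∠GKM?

Step 1: By the law of cosines on triangle KGM: KM² = 5² + 5² − 2·5·5·cos(30°) = 6.7, so KM ≈ 2.59.
Step 2: By the inverse law of cosines on triangle GKM: cos(∠GKM) = (5² + 2.59² − 5²) / (2·5·2.59) = 6.7/25.88 = 0.2588, so ∠GKM = 75°.

Therefore, the measure of angle ∠GKM = 75°.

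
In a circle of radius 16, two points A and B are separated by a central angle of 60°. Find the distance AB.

Drop a perpendicular from the center to the chord, bisecting both the chord and the central angle.
Each half-chord = r sin(θ/2) = 16 sin(30°).
The full chord = 2 × 16 × sin(30°) = 16.

16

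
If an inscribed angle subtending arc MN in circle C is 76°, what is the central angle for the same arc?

Central angle = 2 × 76° = 152° (inscribed angle theorem).

152°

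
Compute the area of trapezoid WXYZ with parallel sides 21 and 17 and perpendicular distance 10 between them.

Area of a trapezoid = (base1 + base2) * height / 2
Area = (21 + 17) * 10 / 2
Area = 38 * 10 / 2
Area = 380 / 2
Area = 190

190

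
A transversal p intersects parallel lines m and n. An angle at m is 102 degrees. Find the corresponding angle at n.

Corresponding angles are equal: 102 degrees.

102 degrees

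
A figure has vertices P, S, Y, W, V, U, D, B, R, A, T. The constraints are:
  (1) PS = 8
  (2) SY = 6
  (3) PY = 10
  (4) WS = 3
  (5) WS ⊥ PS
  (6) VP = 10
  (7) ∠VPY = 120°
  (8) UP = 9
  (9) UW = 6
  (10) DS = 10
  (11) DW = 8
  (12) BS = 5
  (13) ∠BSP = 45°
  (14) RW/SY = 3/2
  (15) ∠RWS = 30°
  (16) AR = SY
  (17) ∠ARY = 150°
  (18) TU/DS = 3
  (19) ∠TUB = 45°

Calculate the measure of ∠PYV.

Step 1: By the law of cosines on triangle YPV: YV² = 10² + 10² − 2·10·10·cos(120°) = 300, so YV = 10·√3.
Step 2: By the inverse law of cosines on triangle PYV: cos(∠PYV) = (10² + (10·√3)² − 10²) / (2·10·10·√3) = 300/346.41 = 0.866, so ∠PYV = 30°.

Therefore, the measure of angle ∠PYV = 30°.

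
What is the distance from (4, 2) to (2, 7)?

d = sqrt((-2)^2 + (5)^2) = sqrt(29)

sqrt(29)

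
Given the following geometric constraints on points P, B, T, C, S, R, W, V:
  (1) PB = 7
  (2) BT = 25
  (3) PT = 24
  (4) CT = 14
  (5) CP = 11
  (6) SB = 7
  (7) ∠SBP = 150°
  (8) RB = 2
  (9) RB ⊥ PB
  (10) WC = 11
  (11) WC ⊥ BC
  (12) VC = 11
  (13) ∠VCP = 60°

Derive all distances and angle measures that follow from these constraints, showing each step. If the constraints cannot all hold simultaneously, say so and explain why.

The constraints are consistent.

Step 1: From PB = 7, BS = 7, and ∠PBS = 150°, by the law of cosines:
  PS² = PB² + BS² - 2·PB·BS·cos(150°) = 49 + 49 + 84.87 = 182.9
  PS ≈ 13.52

Step 2: From PB = 7, BR = 2, and ∠PBR = 90°, by the law of cosines:
  PR² = PB² + BR² - 2·PB·BR·cos(90°) = 49 + 4 - 0 = 53
  PR = √53

Step 3: From PC = 11, CV = 11, and ∠PCV = 60°, by the law of cosines:
  PV² = PC² + CV² - 2·PC·CV·cos(60°) = 121 + 121 - 121 = 121
  PV = 11

Step 4: From PB = 7, PT = 24, BT = 25, by the inverse law of cosines:
  cos(∠BPT) = (PB² + PT² - BT²) / (2·PB·PT)
  ∠BPT = 90°

Step 5: From PC = 11, PT = 24, CT = 14, by the inverse law of cosines:
  cos(∠CPT) = (PC² + PT² - CT²) / (2·PC·PT)
  ∠CPT = 18.4°

Step 6: From BP = 7, BT = 25, PT = 24, by the inverse law of cosines:
  cos(∠PBT) = (BP² + BT² - PT²) / (2·BP·BT)
  ∠PBT = 73.74°

Step 7: From TB = 25, TP = 24, BP = 7, by the inverse law of cosines:
  cos(∠BTP) = (TB² + TP² - BP²) / (2·TB·TP)
  ∠BTP = 16.26°

Step 8: From TC = 14, TP = 24, CP = 11, by the inverse law of cosines:
  cos(∠CTP) = (TC² + TP² - CP²) / (2·TC·TP)
  ∠CTP = 14.36°

Step 9: From CP = 11, CT = 14, PT = 24, by the inverse law of cosines:
  cos(∠PCT) = (CP² + CT² - PT²) / (2·CP·CT)
  ∠PCT = 147.24°

Step 10: From PB = 7, PR = √53, BR = 2, by the inverse law of cosines:
  cos(∠BPR) = (PB² + PR² - BR²) / (2·PB·PR)
  ∠BPR = 15.95°

Step 11: From PB = 7, PS = 13.52, BS = 7, by the inverse law of cosines:
  cos(∠BPS) = (PB² + PS² - BS²) / (2·PB·PS)
  ∠BPS = 15°

Step 12: From PC = 11, PV = 11, CV = 11, by the inverse law of cosines:
  cos(∠CPV) = (PC² + PV² - CV²) / (2·PC·PV)
  ∠CPV = 60°

Step 13: From SB = 7, SP = 13.52, BP = 7, by the inverse law of cosines:
  cos(∠BSP) = (SB² + SP² - BP²) / (2·SB·SP)
  ∠BSP = 15°

Step 14: From RB = 2, RP = √53, BP = 7, by the inverse law of cosines:
  cos(∠BRP) = (RB² + RP² - BP²) / (2·RB·RP)
  ∠BRP = 74.05°

Step 15: From VC = 11, VP = 11, CP = 11, by the inverse law of cosines:
  cos(∠CVP) = (VC² + VP² - CP²) / (2·VC·VP)
  ∠CVP = 60°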